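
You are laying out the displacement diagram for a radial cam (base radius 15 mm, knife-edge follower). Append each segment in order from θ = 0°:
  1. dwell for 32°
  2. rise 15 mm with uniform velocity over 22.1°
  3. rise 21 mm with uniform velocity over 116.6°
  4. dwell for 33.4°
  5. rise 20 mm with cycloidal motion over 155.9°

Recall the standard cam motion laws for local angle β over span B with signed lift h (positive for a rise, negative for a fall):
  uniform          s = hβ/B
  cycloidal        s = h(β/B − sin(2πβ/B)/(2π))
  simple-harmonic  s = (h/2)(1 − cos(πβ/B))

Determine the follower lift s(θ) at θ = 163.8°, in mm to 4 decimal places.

seg 1 [0°–32°] dwell: s stays 0.0000
seg 2 [32°–54.1°] uniform, h=15: full span → s += 15 → s = 15.0000
seg 3 [54.1°–170.7°] uniform, h=21: θ=163.8° here. β=109.7, B=116.6. 21·109.7/116.6 = 19.7573 → s = 34.7573

34.7573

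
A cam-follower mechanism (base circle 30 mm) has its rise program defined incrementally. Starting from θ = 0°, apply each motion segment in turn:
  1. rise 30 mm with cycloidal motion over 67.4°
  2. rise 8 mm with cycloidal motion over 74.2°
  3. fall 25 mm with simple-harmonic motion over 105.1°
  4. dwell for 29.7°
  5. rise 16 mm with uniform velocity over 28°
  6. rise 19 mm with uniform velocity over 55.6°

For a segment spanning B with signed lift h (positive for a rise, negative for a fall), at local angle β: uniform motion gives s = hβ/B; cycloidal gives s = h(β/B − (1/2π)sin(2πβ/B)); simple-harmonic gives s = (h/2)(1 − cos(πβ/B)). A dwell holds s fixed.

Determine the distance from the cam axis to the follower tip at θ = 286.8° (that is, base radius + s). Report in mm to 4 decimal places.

seg 1 [0°–67.4°] cycloidal, h=30: full span → s += 30 → s = 30.0000
seg 2 [67.4°–141.6°] cycloidal, h=8: full span → s += 8 → s = 38.0000
seg 3 [141.6°–246.7°] simple-harmonic, h=-25: full span → s += -25 → s = 13.0000
seg 4 [246.7°–276.4°] dwell: s stays 13.0000
seg 5 [276.4°–304.4°] uniform, h=16: θ=286.8° here. β=10.4, B=28. 16·10.4/28 = 5.9429 → s = 18.9429
radial distance = base radius + s = 30 + 18.9429 = 48.9429

48.9429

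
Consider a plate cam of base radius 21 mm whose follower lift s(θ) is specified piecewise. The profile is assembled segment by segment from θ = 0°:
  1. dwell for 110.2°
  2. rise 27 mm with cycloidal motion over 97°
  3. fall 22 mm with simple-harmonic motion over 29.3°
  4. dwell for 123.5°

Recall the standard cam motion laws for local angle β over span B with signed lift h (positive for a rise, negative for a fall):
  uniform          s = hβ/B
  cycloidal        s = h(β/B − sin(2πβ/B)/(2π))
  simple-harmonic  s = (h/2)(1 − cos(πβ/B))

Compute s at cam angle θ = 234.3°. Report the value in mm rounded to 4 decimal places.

seg 1 [0°–110.2°] dwell: s stays 0.0000
seg 2 [110.2°–207.2°] cycloidal, h=27: full span → s += 27 → s = 27.0000
seg 3 [207.2°–236.5°] simple-harmonic, h=-22: θ=234.3° here. β=27.1, B=29.3. -22/2·(1 − cos(π·0.9249)) = -21.6954 → s = 5.3046

5.3046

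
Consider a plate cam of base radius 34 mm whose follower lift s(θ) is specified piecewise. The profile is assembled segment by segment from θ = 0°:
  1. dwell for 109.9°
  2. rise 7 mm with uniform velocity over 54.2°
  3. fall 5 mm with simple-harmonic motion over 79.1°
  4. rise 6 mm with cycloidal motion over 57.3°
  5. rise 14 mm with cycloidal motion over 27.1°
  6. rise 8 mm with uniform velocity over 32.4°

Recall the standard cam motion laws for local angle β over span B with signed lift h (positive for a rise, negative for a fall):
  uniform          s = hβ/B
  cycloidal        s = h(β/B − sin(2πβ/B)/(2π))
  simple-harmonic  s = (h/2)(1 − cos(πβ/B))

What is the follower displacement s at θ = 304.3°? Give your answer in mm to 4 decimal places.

seg 1 [0°–109.9°] dwell: s stays 0.0000
seg 2 [109.9°–164.1°] uniform, h=7: full span → s += 7 → s = 7.0000
seg 3 [164.1°–243.2°] simple-harmonic, h=-5: full span → s += -5 → s = 2.0000
seg 4 [243.2°–300.5°] cycloidal, h=6: full span → s += 6 → s = 8.0000
seg 5 [300.5°–327.6°] cycloidal, h=14: θ=304.3° here. β=3.8, B=27.1. 14·(0.1402 − sin(2π·0.1402)/(2π)) = 0.2443 → s = 8.2443

8.2443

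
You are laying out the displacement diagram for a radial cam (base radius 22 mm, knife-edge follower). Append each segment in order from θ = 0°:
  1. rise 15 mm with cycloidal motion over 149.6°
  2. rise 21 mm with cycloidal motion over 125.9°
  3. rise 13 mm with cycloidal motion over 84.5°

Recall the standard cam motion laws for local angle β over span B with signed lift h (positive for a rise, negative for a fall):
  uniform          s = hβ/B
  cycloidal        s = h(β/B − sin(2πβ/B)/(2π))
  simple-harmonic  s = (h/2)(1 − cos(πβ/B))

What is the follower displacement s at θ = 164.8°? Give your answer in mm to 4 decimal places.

seg 1 [0°–149.6°] cycloidal, h=15: full span → s += 15 → s = 15.0000
seg 2 [149.6°–275.5°] cycloidal, h=21: θ=164.8° here. β=15.2, B=125.9. 21·(0.1207 − sin(2π·0.1207)/(2π)) = 0.2363 → s = 15.2363

15.2363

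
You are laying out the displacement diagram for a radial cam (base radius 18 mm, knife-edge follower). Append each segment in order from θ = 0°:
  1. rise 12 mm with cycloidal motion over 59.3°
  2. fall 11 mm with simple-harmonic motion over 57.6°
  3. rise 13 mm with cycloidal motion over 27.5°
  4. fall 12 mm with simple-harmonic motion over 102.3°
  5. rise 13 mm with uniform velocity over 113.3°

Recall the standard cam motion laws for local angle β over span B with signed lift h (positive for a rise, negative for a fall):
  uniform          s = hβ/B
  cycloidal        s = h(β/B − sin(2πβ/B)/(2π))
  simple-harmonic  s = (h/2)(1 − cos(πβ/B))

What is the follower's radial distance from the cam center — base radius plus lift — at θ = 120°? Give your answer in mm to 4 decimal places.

seg 1 [0°–59.3°] cycloidal, h=12: full span → s += 12 → s = 12.0000
seg 2 [59.3°–116.9°] simple-harmonic, h=-11: full span → s += -11 → s = 1.0000
seg 3 [116.9°–144.4°] cycloidal, h=13: θ=120° here. β=3.1, B=27.5. 13·(0.1127 − sin(2π·0.1127)/(2π)) = 0.1195 → s = 1.1195
radial distance = base radius + s = 18 + 1.1195 = 19.1195

19.1195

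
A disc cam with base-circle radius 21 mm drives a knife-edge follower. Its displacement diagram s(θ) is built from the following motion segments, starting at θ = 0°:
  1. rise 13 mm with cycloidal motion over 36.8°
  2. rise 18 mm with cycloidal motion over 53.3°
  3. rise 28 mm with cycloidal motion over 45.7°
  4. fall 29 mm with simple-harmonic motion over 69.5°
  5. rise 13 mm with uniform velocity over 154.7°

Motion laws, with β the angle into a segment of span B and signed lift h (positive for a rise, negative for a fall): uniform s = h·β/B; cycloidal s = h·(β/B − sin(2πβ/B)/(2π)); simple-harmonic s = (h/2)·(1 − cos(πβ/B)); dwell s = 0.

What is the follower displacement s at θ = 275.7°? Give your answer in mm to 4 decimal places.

seg 1 [0°–36.8°] cycloidal, h=13: full span → s += 13 → s = 13.0000
seg 2 [36.8°–90.1°] cycloidal, h=18: full span → s += 18 → s = 31.0000
seg 3 [90.1°–135.8°] cycloidal, h=28: full span → s += 28 → s = 59.0000
seg 4 [135.8°–205.3°] simple-harmonic, h=-29: full span → s += -29 → s = 30.0000
seg 5 [205.3°–360°] uniform, h=13: θ=275.7° here. β=70.4, B=154.7. 13·70.4/154.7 = 5.9160 → s = 35.9160

35.9160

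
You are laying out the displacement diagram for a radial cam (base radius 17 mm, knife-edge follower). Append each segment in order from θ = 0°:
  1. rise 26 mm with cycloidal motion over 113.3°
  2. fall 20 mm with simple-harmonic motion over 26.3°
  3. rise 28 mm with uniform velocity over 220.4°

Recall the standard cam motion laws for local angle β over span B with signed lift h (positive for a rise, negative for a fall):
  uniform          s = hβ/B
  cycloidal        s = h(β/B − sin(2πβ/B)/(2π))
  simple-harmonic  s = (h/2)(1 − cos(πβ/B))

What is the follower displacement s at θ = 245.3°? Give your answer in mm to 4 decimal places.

seg 1 [0°–113.3°] cycloidal, h=26: full span → s += 26 → s = 26.0000
seg 2 [113.3°–139.6°] simple-harmonic, h=-20: full span → s += -20 → s = 6.0000
seg 3 [139.6°–360°] uniform, h=28: θ=245.3° here. β=105.7, B=220.4. 28·105.7/220.4 = 13.4283 → s = 19.4283

19.4283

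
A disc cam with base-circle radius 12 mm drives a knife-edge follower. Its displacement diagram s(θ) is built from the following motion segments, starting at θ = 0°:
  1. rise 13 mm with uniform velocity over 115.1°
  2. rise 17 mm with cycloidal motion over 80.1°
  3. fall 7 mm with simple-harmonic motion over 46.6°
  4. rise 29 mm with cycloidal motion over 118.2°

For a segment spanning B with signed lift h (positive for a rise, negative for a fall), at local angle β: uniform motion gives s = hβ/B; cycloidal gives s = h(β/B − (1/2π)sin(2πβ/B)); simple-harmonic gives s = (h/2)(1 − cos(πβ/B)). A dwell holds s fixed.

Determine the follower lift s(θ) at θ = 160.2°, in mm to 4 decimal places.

seg 1 [0°–115.1°] uniform, h=13: full span → s += 13 → s = 13.0000
seg 2 [115.1°–195.2°] cycloidal, h=17: θ=160.2° here. β=45.1, B=80.1. 17·(0.5630 − sin(2π·0.5630)/(2π)) = 10.6158 → s = 23.6158

23.6158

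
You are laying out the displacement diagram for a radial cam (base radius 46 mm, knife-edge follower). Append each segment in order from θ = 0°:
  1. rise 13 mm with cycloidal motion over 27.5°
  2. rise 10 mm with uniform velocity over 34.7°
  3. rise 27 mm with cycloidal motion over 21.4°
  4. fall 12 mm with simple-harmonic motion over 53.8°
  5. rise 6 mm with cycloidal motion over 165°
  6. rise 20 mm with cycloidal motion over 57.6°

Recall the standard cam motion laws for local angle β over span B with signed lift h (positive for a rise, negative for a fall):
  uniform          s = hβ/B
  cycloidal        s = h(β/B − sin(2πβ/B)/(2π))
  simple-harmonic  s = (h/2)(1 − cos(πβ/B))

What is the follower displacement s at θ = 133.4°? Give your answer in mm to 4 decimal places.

seg 1 [0°–27.5°] cycloidal, h=13: full span → s += 13 → s = 13.0000
seg 2 [27.5°–62.2°] uniform, h=10: full span → s += 10 → s = 23.0000
seg 3 [62.2°–83.6°] cycloidal, h=27: full span → s += 27 → s = 50.0000
seg 4 [83.6°–137.4°] simple-harmonic, h=-12: θ=133.4° here. β=49.8, B=53.8. -12/2·(1 − cos(π·0.9257)) = -11.8371 → s = 38.1629

38.1629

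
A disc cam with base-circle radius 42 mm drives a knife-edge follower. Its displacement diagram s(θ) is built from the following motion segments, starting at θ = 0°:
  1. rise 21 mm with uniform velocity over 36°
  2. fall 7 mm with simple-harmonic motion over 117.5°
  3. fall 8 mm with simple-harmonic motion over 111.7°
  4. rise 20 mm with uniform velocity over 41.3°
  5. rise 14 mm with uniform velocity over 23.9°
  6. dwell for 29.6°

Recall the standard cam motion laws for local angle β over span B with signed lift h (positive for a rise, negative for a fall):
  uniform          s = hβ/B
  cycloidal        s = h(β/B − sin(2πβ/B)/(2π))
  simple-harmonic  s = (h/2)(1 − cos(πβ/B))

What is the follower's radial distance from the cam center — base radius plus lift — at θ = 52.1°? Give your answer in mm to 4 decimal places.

seg 1 [0°–36°] uniform, h=21: full span → s += 21 → s = 21.0000
seg 2 [36°–153.5°] simple-harmonic, h=-7: θ=52.1° here. β=16.1, B=117.5. -7/2·(1 − cos(π·0.1370)) = -0.3193 → s = 20.6807
radial distance = base radius + s = 42 + 20.6807 = 62.6807

62.6807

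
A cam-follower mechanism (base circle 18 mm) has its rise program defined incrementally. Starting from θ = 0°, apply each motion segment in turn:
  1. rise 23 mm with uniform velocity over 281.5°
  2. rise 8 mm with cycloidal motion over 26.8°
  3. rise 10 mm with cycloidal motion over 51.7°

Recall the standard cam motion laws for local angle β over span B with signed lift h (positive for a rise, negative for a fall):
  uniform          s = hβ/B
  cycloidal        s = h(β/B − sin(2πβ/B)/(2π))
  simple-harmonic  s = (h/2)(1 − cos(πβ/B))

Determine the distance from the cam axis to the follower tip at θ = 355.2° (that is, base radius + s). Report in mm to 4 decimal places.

seg 1 [0°–281.5°] uniform, h=23: full span → s += 23 → s = 23.0000
seg 2 [281.5°–308.3°] cycloidal, h=8: full span → s += 8 → s = 31.0000
seg 3 [308.3°–360°] cycloidal, h=10: θ=355.2° here. β=46.9, B=51.7. 10·(0.9072 − sin(2π·0.9072)/(2π)) = 9.9482 → s = 40.9482
radial distance = base radius + s = 18 + 40.9482 = 58.9482

58.9482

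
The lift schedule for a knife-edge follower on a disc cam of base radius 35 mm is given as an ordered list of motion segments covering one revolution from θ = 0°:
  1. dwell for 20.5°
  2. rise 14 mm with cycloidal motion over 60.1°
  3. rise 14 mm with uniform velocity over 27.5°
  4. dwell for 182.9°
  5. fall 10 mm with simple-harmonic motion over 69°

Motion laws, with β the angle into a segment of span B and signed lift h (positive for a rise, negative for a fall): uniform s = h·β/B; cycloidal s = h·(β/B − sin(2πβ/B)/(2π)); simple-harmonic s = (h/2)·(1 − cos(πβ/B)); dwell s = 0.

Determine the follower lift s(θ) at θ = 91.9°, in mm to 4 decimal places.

seg 1 [0°–20.5°] dwell: s stays 0.0000
seg 2 [20.5°–80.6°] cycloidal, h=14: full span → s += 14 → s = 14.0000
seg 3 [80.6°–108.1°] uniform, h=14: θ=91.9° here. β=11.3, B=27.5. 14·11.3/27.5 = 5.7527 → s = 19.7527

19.7527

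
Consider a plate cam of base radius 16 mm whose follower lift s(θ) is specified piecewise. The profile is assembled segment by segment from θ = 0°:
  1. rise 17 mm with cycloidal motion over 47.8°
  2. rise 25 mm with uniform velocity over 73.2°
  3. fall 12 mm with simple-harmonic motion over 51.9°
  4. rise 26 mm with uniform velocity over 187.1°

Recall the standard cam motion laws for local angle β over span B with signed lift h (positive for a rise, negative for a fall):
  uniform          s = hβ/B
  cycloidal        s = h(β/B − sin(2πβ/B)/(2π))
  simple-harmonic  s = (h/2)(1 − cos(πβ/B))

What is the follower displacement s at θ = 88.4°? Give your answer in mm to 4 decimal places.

seg 1 [0°–47.8°] cycloidal, h=17: full span → s += 17 → s = 17.0000
seg 2 [47.8°–121°] uniform, h=25: θ=88.4° here. β=40.6, B=73.2. 25·40.6/73.2 = 13.8661 → s = 30.8661

30.8661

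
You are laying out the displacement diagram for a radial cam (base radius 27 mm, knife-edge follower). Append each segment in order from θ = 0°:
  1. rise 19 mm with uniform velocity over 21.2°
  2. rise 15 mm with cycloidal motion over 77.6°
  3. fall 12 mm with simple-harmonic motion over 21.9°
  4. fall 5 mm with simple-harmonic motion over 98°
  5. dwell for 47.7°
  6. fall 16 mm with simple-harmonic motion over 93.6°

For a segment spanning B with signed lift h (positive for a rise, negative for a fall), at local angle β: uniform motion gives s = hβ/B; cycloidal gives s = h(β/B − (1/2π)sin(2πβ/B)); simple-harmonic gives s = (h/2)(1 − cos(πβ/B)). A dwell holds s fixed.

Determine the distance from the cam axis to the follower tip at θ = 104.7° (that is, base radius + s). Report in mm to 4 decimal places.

seg 1 [0°–21.2°] uniform, h=19: full span → s += 19 → s = 19.0000
seg 2 [21.2°–98.8°] cycloidal, h=15: full span → s += 15 → s = 34.0000
seg 3 [98.8°–120.7°] simple-harmonic, h=-12: θ=104.7° here. β=5.9, B=21.9. -12/2·(1 − cos(π·0.2694)) = -2.0237 → s = 31.9763
radial distance = base radius + s = 27 + 31.9763 = 58.9763

58.9763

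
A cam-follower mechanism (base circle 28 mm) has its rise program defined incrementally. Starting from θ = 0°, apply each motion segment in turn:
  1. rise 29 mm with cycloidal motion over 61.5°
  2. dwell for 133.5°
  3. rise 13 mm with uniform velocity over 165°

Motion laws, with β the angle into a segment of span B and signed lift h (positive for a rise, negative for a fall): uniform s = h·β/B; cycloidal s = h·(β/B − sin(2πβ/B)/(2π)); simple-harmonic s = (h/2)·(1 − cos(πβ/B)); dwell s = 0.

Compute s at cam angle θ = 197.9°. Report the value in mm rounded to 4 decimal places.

seg 1 [0°–61.5°] cycloidal, h=29: full span → s += 29 → s = 29.0000
seg 2 [61.5°–195°] dwell: s stays 29.0000
seg 3 [195°–360°] uniform, h=13: θ=197.9° here. β=2.9, B=165. 13·2.9/165 = 0.2285 → s = 29.2285

29.2285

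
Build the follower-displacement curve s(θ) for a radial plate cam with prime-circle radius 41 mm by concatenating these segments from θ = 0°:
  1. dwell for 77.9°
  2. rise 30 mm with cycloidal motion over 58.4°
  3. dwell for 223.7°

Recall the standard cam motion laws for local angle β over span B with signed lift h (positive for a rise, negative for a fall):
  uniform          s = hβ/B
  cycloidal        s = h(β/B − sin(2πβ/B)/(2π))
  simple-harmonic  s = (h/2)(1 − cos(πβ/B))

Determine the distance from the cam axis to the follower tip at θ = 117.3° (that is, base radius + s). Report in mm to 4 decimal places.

seg 1 [0°–77.9°] dwell: s stays 0.0000
seg 2 [77.9°–136.3°] cycloidal, h=30: θ=117.3° here. β=39.4, B=58.4. 30·(0.6747 − sin(2π·0.6747)/(2π)) = 24.4893 → s = 24.4893
radial distance = base radius + s = 41 + 24.4893 = 65.4893

65.4893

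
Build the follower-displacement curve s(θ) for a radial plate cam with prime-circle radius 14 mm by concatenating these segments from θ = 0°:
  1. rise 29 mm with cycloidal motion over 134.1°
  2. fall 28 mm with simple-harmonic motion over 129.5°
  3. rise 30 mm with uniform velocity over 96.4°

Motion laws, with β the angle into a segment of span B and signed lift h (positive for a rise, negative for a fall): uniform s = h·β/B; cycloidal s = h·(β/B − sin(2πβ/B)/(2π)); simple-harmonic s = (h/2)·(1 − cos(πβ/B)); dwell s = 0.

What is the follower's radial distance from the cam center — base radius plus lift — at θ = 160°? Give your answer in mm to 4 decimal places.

seg 1 [0°–134.1°] cycloidal, h=29: full span → s += 29 → s = 29.0000
seg 2 [134.1°–263.6°] simple-harmonic, h=-28: θ=160° here. β=25.9, B=129.5. -28/2·(1 − cos(π·0.2000)) = -2.6738 → s = 26.3262
radial distance = base radius + s = 14 + 26.3262 = 40.3262

40.3262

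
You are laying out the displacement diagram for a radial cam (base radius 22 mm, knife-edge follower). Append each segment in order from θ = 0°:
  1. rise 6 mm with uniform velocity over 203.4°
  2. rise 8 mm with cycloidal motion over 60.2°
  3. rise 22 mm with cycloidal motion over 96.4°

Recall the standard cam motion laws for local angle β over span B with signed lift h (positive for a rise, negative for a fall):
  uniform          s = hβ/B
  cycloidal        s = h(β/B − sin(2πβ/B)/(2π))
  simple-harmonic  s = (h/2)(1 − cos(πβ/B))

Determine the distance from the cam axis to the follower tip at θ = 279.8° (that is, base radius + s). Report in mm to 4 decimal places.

seg 1 [0°–203.4°] uniform, h=6: full span → s += 6 → s = 6.0000
seg 2 [203.4°–263.6°] cycloidal, h=8: full span → s += 8 → s = 14.0000
seg 3 [263.6°–360°] cycloidal, h=22: θ=279.8° here. β=16.2, B=96.4. 22·(0.1680 − sin(2π·0.1680)/(2π)) = 0.6497 → s = 14.6497
radial distance = base radius + s = 22 + 14.6497 = 36.6497

36.6497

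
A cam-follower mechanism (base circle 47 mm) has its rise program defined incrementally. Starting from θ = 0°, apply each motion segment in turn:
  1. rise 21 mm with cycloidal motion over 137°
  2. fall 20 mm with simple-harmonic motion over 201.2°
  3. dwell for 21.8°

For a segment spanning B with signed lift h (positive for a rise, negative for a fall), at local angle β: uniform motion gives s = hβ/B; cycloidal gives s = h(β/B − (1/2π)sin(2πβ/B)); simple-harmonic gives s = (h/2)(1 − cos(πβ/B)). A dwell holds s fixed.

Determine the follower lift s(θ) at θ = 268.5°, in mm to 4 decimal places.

seg 1 [0°–137°] cycloidal, h=21: full span → s += 21 → s = 21.0000
seg 2 [137°–338.2°] simple-harmonic, h=-20: θ=268.5° here. β=131.5, B=201.2. -20/2·(1 − cos(π·0.6536)) = -14.6398 → s = 6.3602

6.3602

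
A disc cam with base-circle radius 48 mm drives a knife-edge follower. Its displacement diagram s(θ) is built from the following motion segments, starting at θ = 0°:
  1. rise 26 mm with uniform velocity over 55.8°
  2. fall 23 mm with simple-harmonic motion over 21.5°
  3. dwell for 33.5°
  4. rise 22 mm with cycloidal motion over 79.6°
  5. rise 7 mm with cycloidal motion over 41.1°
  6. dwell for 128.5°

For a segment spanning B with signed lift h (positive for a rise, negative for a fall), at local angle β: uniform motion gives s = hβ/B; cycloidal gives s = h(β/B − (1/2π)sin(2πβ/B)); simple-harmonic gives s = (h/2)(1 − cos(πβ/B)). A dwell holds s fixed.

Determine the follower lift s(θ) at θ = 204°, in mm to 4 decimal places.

seg 1 [0°–55.8°] uniform, h=26: full span → s += 26 → s = 26.0000
seg 2 [55.8°–77.3°] simple-harmonic, h=-23: full span → s += -23 → s = 3.0000
seg 3 [77.3°–110.8°] dwell: s stays 3.0000
seg 4 [110.8°–190.4°] cycloidal, h=22: full span → s += 22 → s = 25.0000
seg 5 [190.4°–231.5°] cycloidal, h=7: θ=204° here. β=13.6, B=41.1. 7·(0.3309 − sin(2π·0.3309)/(2π)) = 1.3431 → s = 26.3431

26.3431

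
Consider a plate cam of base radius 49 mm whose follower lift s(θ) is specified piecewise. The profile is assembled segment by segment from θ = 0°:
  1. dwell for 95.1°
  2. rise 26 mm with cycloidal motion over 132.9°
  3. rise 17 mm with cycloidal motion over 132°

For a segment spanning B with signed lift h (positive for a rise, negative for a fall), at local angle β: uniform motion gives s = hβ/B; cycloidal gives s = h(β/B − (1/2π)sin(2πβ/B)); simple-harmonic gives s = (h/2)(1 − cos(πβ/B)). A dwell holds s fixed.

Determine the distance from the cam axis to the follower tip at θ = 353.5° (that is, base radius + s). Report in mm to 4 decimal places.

seg 1 [0°–95.1°] dwell: s stays 0.0000
seg 2 [95.1°–228°] cycloidal, h=26: full span → s += 26 → s = 26.0000
seg 3 [228°–360°] cycloidal, h=17: θ=353.5° here. β=125.5, B=132. 17·(0.9508 − sin(2π·0.9508)/(2π)) = 16.9867 → s = 42.9867
radial distance = base radius + s = 49 + 42.9867 = 91.9867

91.9867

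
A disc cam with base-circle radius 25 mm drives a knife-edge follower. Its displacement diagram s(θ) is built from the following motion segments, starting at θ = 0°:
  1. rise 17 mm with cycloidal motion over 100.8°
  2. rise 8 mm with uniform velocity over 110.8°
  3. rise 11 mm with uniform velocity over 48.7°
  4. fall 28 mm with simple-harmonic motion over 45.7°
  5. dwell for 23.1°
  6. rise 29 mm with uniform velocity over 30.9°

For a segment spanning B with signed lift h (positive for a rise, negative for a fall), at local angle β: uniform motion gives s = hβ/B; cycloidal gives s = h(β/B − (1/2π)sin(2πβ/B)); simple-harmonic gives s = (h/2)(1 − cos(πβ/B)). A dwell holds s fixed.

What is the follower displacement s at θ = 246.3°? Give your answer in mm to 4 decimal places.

seg 1 [0°–100.8°] cycloidal, h=17: full span → s += 17 → s = 17.0000
seg 2 [100.8°–211.6°] uniform, h=8: full span → s += 8 → s = 25.0000
seg 3 [211.6°–260.3°] uniform, h=11: θ=246.3° here. β=34.7, B=48.7. 11·34.7/48.7 = 7.8378 → s = 32.8378

32.8378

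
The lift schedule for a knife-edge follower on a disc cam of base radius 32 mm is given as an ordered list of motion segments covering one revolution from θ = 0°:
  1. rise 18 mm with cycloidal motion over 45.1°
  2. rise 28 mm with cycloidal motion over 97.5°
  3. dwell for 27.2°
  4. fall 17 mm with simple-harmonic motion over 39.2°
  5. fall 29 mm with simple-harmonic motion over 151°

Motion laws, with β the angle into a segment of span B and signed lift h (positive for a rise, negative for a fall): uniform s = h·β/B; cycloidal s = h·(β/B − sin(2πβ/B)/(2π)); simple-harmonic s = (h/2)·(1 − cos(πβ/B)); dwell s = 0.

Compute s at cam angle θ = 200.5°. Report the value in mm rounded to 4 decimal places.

seg 1 [0°–45.1°] cycloidal, h=18: full span → s += 18 → s = 18.0000
seg 2 [45.1°–142.6°] cycloidal, h=28: full span → s += 28 → s = 46.0000
seg 3 [142.6°–169.8°] dwell: s stays 46.0000
seg 4 [169.8°–209°] simple-harmonic, h=-17: θ=200.5° here. β=30.7, B=39.2. -17/2·(1 − cos(π·0.7832)) = -15.1029 → s = 30.8971

30.8971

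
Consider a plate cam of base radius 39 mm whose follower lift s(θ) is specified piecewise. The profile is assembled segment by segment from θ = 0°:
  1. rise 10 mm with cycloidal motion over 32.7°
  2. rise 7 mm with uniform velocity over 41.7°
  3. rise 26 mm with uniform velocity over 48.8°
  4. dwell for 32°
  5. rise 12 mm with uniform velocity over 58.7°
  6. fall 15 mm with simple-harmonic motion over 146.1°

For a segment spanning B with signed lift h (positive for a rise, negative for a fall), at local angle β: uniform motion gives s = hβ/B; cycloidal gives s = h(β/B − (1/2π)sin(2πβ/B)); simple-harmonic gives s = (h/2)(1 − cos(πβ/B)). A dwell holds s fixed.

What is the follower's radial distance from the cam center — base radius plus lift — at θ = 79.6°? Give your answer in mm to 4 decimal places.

seg 1 [0°–32.7°] cycloidal, h=10: full span → s += 10 → s = 10.0000
seg 2 [32.7°–74.4°] uniform, h=7: full span → s += 7 → s = 17.0000
seg 3 [74.4°–123.2°] uniform, h=26: θ=79.6° here. β=5.2, B=48.8. 26·5.2/48.8 = 2.7705 → s = 19.7705
radial distance = base radius + s = 39 + 19.7705 = 58.7705

58.7705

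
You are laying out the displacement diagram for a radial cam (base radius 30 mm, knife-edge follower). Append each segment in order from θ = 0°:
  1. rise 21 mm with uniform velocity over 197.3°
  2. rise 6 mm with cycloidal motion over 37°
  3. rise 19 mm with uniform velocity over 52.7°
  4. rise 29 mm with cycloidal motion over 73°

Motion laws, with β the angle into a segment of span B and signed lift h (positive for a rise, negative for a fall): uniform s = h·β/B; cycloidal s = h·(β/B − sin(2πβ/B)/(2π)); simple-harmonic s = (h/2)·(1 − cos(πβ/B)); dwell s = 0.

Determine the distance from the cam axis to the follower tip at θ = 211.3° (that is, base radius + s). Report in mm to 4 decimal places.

seg 1 [0°–197.3°] uniform, h=21: full span → s += 21 → s = 21.0000
seg 2 [197.3°–234.3°] cycloidal, h=6: θ=211.3° here. β=14, B=37. 6·(0.3784 − sin(2π·0.3784)/(2π)) = 1.6095 → s = 22.6095
radial distance = base radius + s = 30 + 22.6095 = 52.6095

52.6095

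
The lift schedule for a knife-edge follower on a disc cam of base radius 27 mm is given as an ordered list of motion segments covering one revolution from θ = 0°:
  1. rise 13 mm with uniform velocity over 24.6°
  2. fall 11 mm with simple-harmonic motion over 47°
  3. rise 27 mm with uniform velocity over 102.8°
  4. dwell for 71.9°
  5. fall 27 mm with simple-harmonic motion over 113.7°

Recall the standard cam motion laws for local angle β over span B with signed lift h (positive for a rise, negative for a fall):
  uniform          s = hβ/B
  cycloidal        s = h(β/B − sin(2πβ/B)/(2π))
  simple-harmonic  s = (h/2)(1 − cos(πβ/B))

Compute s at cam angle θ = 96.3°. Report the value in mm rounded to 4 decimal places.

seg 1 [0°–24.6°] uniform, h=13: full span → s += 13 → s = 13.0000
seg 2 [24.6°–71.6°] simple-harmonic, h=-11: full span → s += -11 → s = 2.0000
seg 3 [71.6°–174.4°] uniform, h=27: θ=96.3° here. β=24.7, B=102.8. 27·24.7/102.8 = 6.4874 → s = 8.4874

8.4874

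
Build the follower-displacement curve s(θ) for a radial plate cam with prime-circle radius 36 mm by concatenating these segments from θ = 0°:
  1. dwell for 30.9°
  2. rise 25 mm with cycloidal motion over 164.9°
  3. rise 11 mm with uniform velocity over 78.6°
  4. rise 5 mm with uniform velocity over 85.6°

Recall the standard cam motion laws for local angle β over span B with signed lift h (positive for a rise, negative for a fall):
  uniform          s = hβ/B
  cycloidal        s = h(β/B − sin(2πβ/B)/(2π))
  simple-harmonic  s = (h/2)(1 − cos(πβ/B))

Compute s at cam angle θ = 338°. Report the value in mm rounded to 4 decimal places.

seg 1 [0°–30.9°] dwell: s stays 0.0000
seg 2 [30.9°–195.8°] cycloidal, h=25: full span → s += 25 → s = 25.0000
seg 3 [195.8°–274.4°] uniform, h=11: full span → s += 11 → s = 36.0000
seg 4 [274.4°–360°] uniform, h=5: θ=338° here. β=63.6, B=85.6. 5·63.6/85.6 = 3.7150 → s = 39.7150

39.7150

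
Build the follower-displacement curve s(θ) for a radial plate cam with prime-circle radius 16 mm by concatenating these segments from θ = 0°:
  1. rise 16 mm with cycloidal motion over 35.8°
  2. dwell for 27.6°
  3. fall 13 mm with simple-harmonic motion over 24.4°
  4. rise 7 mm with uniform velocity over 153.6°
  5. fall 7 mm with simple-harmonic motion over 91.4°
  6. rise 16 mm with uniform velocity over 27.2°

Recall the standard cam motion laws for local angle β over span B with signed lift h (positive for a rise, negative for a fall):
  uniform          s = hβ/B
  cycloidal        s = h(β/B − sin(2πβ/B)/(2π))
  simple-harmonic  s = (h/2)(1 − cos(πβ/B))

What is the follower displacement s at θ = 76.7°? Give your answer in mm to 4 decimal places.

seg 1 [0°–35.8°] cycloidal, h=16: full span → s += 16 → s = 16.0000
seg 2 [35.8°–63.4°] dwell: s stays 16.0000
seg 3 [63.4°–87.8°] simple-harmonic, h=-13: θ=76.7° here. β=13.3, B=24.4. -13/2·(1 − cos(π·0.5451)) = -7.4175 → s = 8.5825

8.5825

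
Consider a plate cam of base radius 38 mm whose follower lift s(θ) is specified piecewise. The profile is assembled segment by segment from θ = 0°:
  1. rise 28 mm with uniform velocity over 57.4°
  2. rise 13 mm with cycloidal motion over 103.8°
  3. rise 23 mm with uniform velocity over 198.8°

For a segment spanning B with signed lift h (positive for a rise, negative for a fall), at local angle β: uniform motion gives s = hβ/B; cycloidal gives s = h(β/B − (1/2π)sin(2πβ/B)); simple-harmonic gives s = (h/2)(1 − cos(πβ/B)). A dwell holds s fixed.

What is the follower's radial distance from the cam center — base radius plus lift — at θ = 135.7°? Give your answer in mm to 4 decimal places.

seg 1 [0°–57.4°] uniform, h=28: full span → s += 28 → s = 28.0000
seg 2 [57.4°–161.2°] cycloidal, h=13: θ=135.7° here. β=78.3, B=103.8. 13·(0.7543 − sin(2π·0.7543)/(2π)) = 11.8746 → s = 39.8746
radial distance = base radius + s = 38 + 39.8746 = 77.8746

77.8746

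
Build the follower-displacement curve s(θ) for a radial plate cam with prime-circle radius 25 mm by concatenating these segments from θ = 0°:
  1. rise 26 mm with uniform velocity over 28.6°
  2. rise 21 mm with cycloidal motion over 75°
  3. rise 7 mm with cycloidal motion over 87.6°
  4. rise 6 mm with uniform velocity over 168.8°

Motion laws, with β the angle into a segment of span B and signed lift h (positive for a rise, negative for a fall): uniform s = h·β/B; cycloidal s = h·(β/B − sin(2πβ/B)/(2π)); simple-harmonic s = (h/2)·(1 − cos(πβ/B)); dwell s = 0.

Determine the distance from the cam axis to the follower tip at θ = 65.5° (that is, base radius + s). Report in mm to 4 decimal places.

seg 1 [0°–28.6°] uniform, h=26: full span → s += 26 → s = 26.0000
seg 2 [28.6°–103.6°] cycloidal, h=21: θ=65.5° here. β=36.9, B=75. 21·(0.4920 − sin(2π·0.4920)/(2π)) = 10.1641 → s = 36.1641
radial distance = base radius + s = 25 + 36.1641 = 61.1641

61.1641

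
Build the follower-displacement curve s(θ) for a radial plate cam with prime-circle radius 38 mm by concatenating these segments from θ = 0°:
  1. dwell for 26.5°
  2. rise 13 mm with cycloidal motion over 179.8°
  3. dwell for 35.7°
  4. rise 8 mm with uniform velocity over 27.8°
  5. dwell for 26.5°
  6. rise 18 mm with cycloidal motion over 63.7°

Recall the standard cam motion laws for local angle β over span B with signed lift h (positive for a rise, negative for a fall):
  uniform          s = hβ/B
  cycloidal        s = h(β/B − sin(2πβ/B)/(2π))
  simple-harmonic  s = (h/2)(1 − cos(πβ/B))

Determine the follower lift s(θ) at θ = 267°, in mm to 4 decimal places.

seg 1 [0°–26.5°] dwell: s stays 0.0000
seg 2 [26.5°–206.3°] cycloidal, h=13: full span → s += 13 → s = 13.0000
seg 3 [206.3°–242°] dwell: s stays 13.0000
seg 4 [242°–269.8°] uniform, h=8: θ=267° here. β=25, B=27.8. 8·25/27.8 = 7.1942 → s = 20.1942

20.1942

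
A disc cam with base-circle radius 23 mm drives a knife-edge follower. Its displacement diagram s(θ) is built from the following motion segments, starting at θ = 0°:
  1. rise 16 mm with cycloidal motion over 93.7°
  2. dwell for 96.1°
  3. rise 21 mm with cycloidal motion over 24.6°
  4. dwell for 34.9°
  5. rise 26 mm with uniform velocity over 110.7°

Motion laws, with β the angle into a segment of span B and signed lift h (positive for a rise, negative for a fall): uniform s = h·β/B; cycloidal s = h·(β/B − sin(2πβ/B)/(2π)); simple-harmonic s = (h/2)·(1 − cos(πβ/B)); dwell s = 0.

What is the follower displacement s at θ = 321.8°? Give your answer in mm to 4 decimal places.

seg 1 [0°–93.7°] cycloidal, h=16: full span → s += 16 → s = 16.0000
seg 2 [93.7°–189.8°] dwell: s stays 16.0000
seg 3 [189.8°–214.4°] cycloidal, h=21: full span → s += 21 → s = 37.0000
seg 4 [214.4°–249.3°] dwell: s stays 37.0000
seg 5 [249.3°–360°] uniform, h=26: θ=321.8° here. β=72.5, B=110.7. 26·72.5/110.7 = 17.0280 → s = 54.0280

54.0280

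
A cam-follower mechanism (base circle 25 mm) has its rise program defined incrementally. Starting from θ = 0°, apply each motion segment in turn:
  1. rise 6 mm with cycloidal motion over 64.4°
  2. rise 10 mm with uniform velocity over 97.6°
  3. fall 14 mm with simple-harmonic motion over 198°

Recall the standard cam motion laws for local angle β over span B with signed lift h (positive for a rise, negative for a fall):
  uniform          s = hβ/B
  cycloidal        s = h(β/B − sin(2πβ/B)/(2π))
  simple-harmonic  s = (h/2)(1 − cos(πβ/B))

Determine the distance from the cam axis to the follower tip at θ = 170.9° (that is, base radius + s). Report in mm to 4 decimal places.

seg 1 [0°–64.4°] cycloidal, h=6: full span → s += 6 → s = 6.0000
seg 2 [64.4°–162°] uniform, h=10: full span → s += 10 → s = 16.0000
seg 3 [162°–360°] simple-harmonic, h=-14: θ=170.9° here. β=8.9, B=198. -14/2·(1 − cos(π·0.0449)) = -0.0697 → s = 15.9303
radial distance = base radius + s = 25 + 15.9303 = 40.9303

40.9303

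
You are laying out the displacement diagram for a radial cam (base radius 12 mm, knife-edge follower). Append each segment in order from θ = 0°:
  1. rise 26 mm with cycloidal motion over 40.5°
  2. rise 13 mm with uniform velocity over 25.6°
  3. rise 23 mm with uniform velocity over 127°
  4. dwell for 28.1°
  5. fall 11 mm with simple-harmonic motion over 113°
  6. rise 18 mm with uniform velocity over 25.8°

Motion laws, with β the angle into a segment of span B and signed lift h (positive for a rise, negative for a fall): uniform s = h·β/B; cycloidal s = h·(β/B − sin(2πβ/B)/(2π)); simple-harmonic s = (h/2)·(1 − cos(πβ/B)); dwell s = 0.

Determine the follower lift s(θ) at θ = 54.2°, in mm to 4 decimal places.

seg 1 [0°–40.5°] cycloidal, h=26: full span → s += 26 → s = 26.0000
seg 2 [40.5°–66.1°] uniform, h=13: θ=54.2° here. β=13.7, B=25.6. 13·13.7/25.6 = 6.9570 → s = 32.9570

32.9570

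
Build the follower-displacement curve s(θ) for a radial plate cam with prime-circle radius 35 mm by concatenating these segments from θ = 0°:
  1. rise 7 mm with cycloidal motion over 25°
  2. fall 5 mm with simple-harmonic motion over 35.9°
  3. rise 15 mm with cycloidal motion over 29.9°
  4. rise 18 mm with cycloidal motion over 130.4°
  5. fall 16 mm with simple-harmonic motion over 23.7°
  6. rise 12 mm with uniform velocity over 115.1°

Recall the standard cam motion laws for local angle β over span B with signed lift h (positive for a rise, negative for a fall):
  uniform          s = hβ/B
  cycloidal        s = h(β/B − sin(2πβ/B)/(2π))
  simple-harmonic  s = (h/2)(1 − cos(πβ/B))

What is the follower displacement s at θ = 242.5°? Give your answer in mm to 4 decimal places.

seg 1 [0°–25°] cycloidal, h=7: full span → s += 7 → s = 7.0000
seg 2 [25°–60.9°] simple-harmonic, h=-5: full span → s += -5 → s = 2.0000
seg 3 [60.9°–90.8°] cycloidal, h=15: full span → s += 15 → s = 17.0000
seg 4 [90.8°–221.2°] cycloidal, h=18: full span → s += 18 → s = 35.0000
seg 5 [221.2°–244.9°] simple-harmonic, h=-16: θ=242.5° here. β=21.3, B=23.7. -16/2·(1 − cos(π·0.8987)) = -15.5986 → s = 19.4014

19.4014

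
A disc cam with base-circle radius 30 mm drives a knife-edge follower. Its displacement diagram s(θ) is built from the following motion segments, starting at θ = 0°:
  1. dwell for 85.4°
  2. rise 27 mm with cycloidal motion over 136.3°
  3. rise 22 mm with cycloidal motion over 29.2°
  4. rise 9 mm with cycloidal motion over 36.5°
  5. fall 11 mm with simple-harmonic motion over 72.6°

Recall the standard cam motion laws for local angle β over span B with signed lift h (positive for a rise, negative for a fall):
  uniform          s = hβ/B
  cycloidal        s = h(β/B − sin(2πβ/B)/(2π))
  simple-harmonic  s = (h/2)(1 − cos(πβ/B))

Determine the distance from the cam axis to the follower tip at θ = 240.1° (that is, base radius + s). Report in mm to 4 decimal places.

seg 1 [0°–85.4°] dwell: s stays 0.0000
seg 2 [85.4°–221.7°] cycloidal, h=27: full span → s += 27 → s = 27.0000
seg 3 [221.7°–250.9°] cycloidal, h=22: θ=240.1° here. β=18.4, B=29.2. 22·(0.6301 − sin(2π·0.6301)/(2π)) = 16.4175 → s = 43.4175
radial distance = base radius + s = 30 + 43.4175 = 73.4175

73.4175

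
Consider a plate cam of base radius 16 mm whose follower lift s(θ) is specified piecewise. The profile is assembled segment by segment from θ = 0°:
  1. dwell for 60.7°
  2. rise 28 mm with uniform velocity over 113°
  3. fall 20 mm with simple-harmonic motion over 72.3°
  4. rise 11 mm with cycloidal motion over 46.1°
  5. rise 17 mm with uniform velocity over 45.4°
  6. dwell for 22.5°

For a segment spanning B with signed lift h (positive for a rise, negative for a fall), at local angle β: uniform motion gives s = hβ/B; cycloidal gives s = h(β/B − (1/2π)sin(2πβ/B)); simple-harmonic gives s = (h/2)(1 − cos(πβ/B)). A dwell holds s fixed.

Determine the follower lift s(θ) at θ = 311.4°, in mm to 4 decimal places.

seg 1 [0°–60.7°] dwell: s stays 0.0000
seg 2 [60.7°–173.7°] uniform, h=28: full span → s += 28 → s = 28.0000
seg 3 [173.7°–246°] simple-harmonic, h=-20: full span → s += -20 → s = 8.0000
seg 4 [246°–292.1°] cycloidal, h=11: full span → s += 11 → s = 19.0000
seg 5 [292.1°–337.5°] uniform, h=17: θ=311.4° here. β=19.3, B=45.4. 17·19.3/45.4 = 7.2269 → s = 26.2269

26.2269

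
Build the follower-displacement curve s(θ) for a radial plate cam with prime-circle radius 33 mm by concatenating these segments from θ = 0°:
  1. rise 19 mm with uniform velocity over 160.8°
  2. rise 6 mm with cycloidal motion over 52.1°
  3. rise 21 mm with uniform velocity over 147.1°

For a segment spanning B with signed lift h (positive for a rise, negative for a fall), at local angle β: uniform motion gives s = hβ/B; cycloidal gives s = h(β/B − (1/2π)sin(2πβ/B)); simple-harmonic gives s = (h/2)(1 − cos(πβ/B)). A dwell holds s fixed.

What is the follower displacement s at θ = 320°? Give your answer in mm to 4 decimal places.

seg 1 [0°–160.8°] uniform, h=19: full span → s += 19 → s = 19.0000
seg 2 [160.8°–212.9°] cycloidal, h=6: full span → s += 6 → s = 25.0000
seg 3 [212.9°–360°] uniform, h=21: θ=320° here. β=107.1, B=147.1. 21·107.1/147.1 = 15.2896 → s = 40.2896

40.2896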